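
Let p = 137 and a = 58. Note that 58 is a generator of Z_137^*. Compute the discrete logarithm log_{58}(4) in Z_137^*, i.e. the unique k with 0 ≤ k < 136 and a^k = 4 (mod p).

Baby-step giant-step with m = ceil(sqrt(136)) = 12.
Baby table (58^j mod 137 for j=0..11):
  0:1  1:58  2:76  3:24  4:22  5:43  6:28  7:117
  8:73  9:124  10:68  11:108
Giant step factor: 58^(-12) ≡ 18 (mod 137).
Scan 4·18^i mod 137 for i = 0, 1, …:
  i=0: 4   i=1: 72   i=2: 63   i=3: 38
  i=4: 136   i=5: 119   i=6: 87   i=7: 59
  i=8: 103   i=9: 73
Match at i=9, j=8: k = 9·12 + 8 = 116.

116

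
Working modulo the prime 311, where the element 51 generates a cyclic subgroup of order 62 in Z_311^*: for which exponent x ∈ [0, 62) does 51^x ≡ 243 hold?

Baby-step giant-step with m = ceil(sqrt(62)) = 8.
Baby table (51^j mod 311 for j=0..7):
  0:1  1:51  2:113  3:165  4:18  5:296  6:168  7:171
Giant step factor: 51^(-8) ≡ 24 (mod 311).
Scan 243·24^i mod 311 for i = 0, 1, …:
  i=0: 243   i=1: 234   i=2: 18
Match at i=2, j=4: x = 2·8 + 4 = 20.

20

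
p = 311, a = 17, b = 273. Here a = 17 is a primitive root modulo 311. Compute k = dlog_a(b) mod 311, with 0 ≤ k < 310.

74

Baby-step giant-step with m = ceil(sqrt(310)) = 18.
Baby table (17^j mod 311 for j=0..17):
  0:1  1:17  2:289  3:248  4:173  5:142  6:237  7:297
  8:73  9:308  10:260  11:66  12:189  13:103  14:196  15:222
  16:42  17:92
Giant step factor: 17^(-18) ≡ 242 (mod 311).
Scan 273·242^i mod 311 for i = 0, 1, …:
  i=0: 273   i=1: 134   i=2: 84   i=3: 113
  i=4: 289
Match at i=4, j=2: k = 4·18 + 2 = 74.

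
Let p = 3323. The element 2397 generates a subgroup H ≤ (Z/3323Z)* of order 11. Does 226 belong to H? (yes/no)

yes

⟨2397⟩ has order 11; its elements mod 3323 are {1, 73, 142, 226, 397, 1231, 1428, 2006, 2185, 2397, 3206}.
226 is in this set.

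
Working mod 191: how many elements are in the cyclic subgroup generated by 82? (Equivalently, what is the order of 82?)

The order of 82 must divide p − 1 = 190 = 2 · 5 · 19.
Divisors: 1, 2, 5, 10, 19, 38, 95, 190.
Check each in increasing order: 82^1 ≡ 82;  82^2 ≡ 39;  82^5 ≡ 190;  82^10 ≡ 1.
Smallest exponent giving 1 is 10.

10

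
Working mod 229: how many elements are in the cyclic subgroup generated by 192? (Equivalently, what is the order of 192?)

114

The order of 192 must divide p − 1 = 228 = 2^2 · 3 · 19.
Divisors: 1, 2, 3, 4, 6, 12, 19, 38, 57, 76, 114, 228.
Check each in increasing order: 192^1 ≡ 192;  192^2 ≡ 224;  192^3 ≡ 185;  192^4 ≡ 25;  192^6 ≡ 104;  192^12 ≡ 53;  192^19 ≡ 95;  192^38 ≡ 94;  192^57 ≡ 228;  192^76 ≡ 134;  192^114 ≡ 1.
Smallest exponent giving 1 is 114.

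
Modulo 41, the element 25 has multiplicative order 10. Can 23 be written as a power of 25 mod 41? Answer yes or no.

⟨25⟩ has order 10; its elements mod 41 are {1, 4, 10, 16, 18, 23, 25, 31, 37, 40}.
23 is in this set.

yes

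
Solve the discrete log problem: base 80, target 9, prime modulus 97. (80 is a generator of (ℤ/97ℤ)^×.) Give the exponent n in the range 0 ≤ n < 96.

76

Baby-step giant-step with m = ceil(sqrt(96)) = 10.
Baby table (80^j mod 97 for j=0..9):
  0:1  1:80  2:95  3:34  4:4  5:29  6:89  7:39
  8:16  9:19
Giant step factor: 80^(-10) ≡ 3 (mod 97).
Scan 9·3^i mod 97 for i = 0, 1, …:
  i=0: 9   i=1: 27   i=2: 81   i=3: 49
  i=4: 50   i=5: 53   i=6: 62   i=7: 89
Match at i=7, j=6: n = 7·10 + 6 = 76.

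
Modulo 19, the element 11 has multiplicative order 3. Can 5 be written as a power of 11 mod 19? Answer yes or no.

⟨11⟩ has order 3; its elements mod 19 are {1, 7, 11}.
5 is not in this set.

no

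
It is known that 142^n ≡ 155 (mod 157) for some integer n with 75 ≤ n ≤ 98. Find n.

75

Compute 142^75 mod 157 = 155, then multiply by 142 repeatedly:
  142^75=155
Found 155 at exponent 75.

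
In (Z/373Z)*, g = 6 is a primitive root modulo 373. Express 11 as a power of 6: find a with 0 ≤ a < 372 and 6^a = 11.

Baby-step giant-step with m = ceil(sqrt(372)) = 20.
Baby table (6^j mod 373 for j=0..19):
  0:1  1:6  2:36  3:216  4:177  5:316  6:31  7:186
  8:370  9:355  10:265  11:98  12:215  13:171  14:280  15:188
  16:9  17:54  18:324  19:79
Giant step factor: 6^(-20) ≡ 325 (mod 373).
Scan 11·325^i mod 373 for i = 0, 1, …:
  i=0: 11   i=1: 218   i=2: 353   i=3: 214
  i=4: 172   i=5: 323   i=6: 162   i=7: 57
  i=8: 248   i=9: 32     …   i=15: 200
  i=16: 98
Match at i=16, j=11: a = 16·20 + 11 = 331.

331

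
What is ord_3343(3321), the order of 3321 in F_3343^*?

3342

The order of 3321 must divide p − 1 = 3342 = 2 · 3 · 557.
Divisors: 1, 2, 3, 6, 557, 1114, 1671, 3342.
Check each in increasing order: 3321^1 ≡ 3321;  3321^2 ≡ 484;  3321^3 ≡ 2724;  3321^6 ≡ 2059;  3321^557 ≡ 1919;  3321^1114 ≡ 1918;  3321^1671 ≡ 3342;  3321^3342 ≡ 1.
Smallest exponent giving 1 is 3342.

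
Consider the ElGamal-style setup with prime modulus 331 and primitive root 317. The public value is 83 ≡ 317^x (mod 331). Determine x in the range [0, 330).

Baby-step giant-step with m = ceil(sqrt(330)) = 19.
Baby table (317^j mod 331 for j=0..18):
  0:1  1:317  2:196  3:235  4:20  5:51  6:279  7:66
  8:69  9:27  10:284  11:327  12:56  13:209  14:53  15:251
  16:127  17:208  18:67
Giant step factor: 317^(-19) ≡ 325 (mod 331).
Scan 83·325^i mod 331 for i = 0, 1, …:
  i=0: 83   i=1: 164   i=2: 9   i=3: 277
  i=4: 324   i=5: 42   i=6: 79   i=7: 188
  i=8: 196
Match at i=8, j=2: x = 8·19 + 2 = 154.

154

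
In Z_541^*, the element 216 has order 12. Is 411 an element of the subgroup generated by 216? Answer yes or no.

yes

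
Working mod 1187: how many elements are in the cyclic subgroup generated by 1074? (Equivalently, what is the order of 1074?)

The order of 1074 must divide p − 1 = 1186 = 2 · 593.
Divisors: 1, 2, 593, 1186.
Check each in increasing order: 1074^1 ≡ 1074;  1074^2 ≡ 899;  1074^593 ≡ 1186;  1074^1186 ≡ 1.
Smallest exponent giving 1 is 1186.

1186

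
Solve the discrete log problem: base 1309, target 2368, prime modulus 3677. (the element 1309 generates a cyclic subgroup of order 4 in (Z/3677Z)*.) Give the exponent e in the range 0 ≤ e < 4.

3

Successive powers of 1309 modulo 3677:
  1309^0=1  1309^1=1309  1309^2=3676  1309^3=2368
So 1309^3 ≡ 2368 (mod 3677), giving e = 3.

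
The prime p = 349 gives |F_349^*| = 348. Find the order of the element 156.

The order of 156 must divide p − 1 = 348 = 2^2 · 3 · 29.
Divisors: 1, 2, 3, 4, 6, 12, 29, 58, 87, 116, 174, 348.
Check each in increasing order: 156^1 ≡ 156;  156^2 ≡ 255;  156^3 ≡ 343;  156^4 ≡ 111;  156^6 ≡ 36;  156^12 ≡ 249;  156^29 ≡ 160;  156^58 ≡ 123;  156^87 ≡ 136;  156^116 ≡ 122;  156^174 ≡ 348;  156^348 ≡ 1.
Smallest exponent giving 1 is 348.

348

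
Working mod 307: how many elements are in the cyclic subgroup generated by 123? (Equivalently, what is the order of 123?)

306

The order of 123 must divide p − 1 = 306 = 2 · 3^2 · 17.
Divisors: 1, 2, 3, 6, 9, 17, 18, 34, 51, 102, 153, 306.
Check each in increasing order: 123^1 ≡ 123;  123^2 ≡ 86;  123^3 ≡ 140;  123^6 ≡ 259;  123^9 ≡ 34;  123^17 ≡ 254;  123^18 ≡ 235;  123^34 ≡ 46;  123^51 ≡ 18;  123^102 ≡ 17;  123^153 ≡ 306;  123^306 ≡ 1.
Smallest exponent giving 1 is 306.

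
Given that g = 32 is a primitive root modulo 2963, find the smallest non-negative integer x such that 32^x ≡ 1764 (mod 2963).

266

Baby-step giant-step with m = ceil(sqrt(2962)) = 55.
Baby table (32^j mod 2963 for j=0..54):
  0:1  1:32  2:1024  3:175  4:2637  5:1420  6:995  7:2210
  8:2571  9:2271  10:1560  11:2512  12:383  13:404  14:1076  15:1839
  16:2551  17:1631  18:1821  19:1975  20:977  21:1634  22:1917  23:2084
  24:1502  25:656  26:251  27:2106  28:2206  29:2443  30:1138  31:860
  32:853  33:629  34:2350  35:1125  36:444  37:2356  38:1317  39:662
  40:443  41:2324  42:293  43:487  44:769  45:904  46:2261  47:1240
  48:1161  49:1596  50:701  51:1691  52:778  53:1192  54:2588
Giant step factor: 32^(-55) ≡ 1982 (mod 2963).
Scan 1764·1982^i mod 2963 for i = 0, 1, …:
  i=0: 1764   i=1: 2871   i=2: 1362   i=3: 191
  i=4: 2261
Match at i=4, j=46: x = 4·55 + 46 = 266.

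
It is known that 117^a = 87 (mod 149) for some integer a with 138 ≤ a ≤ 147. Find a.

145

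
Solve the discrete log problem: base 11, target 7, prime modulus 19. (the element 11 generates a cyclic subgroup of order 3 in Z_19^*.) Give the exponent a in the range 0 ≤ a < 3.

Successive powers of 11 modulo 19:
  11^0=1  11^1=11  11^2=7
So 11^2 ≡ 7 (mod 19), giving a = 2.

2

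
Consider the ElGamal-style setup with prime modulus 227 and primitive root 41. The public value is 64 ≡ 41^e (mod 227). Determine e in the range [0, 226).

38

Baby-step giant-step with m = ceil(sqrt(226)) = 16.
Baby table (41^j mod 227 for j=0..15):
  0:1  1:41  2:92  3:140  4:65  5:168  6:78  7:20
  8:139  9:24  10:76  11:165  12:182  13:198  14:173  15:56
Giant step factor: 41^(-16) ≡ 131 (mod 227).
Scan 64·131^i mod 227 for i = 0, 1, …:
  i=0: 64   i=1: 212   i=2: 78
Match at i=2, j=6: e = 2·16 + 6 = 38.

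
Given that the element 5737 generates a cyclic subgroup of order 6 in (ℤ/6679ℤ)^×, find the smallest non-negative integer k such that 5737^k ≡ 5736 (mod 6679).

2

Successive powers of 5737 modulo 6679:
  5737^0=1  5737^1=5737  5737^2=5736
So 5737^2 ≡ 5736 (mod 6679), giving k = 2.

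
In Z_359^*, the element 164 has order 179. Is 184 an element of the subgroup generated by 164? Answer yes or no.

184 ∈ ⟨164⟩ iff 184^179 ≡ 1 (mod 359), since |⟨164⟩| = 179.
184^179 mod 359 = 1.
Since 1 = 1, 184 lies in the subgroup.

yes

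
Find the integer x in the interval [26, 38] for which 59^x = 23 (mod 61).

27

Compute 59^26 mod 61 = 19, then multiply by 59 repeatedly:
  59^26=19  59^27=23
Found 23 at exponent 27.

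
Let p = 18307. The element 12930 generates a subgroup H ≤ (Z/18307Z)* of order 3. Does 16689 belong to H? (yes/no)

16689 ∈ ⟨12930⟩ iff 16689^3 ≡ 1 (mod 18307), since |⟨12930⟩| = 3.
16689^3 mod 18307 = 17707.
Since 17707 ≠ 1, 16689 does not lie in the subgroup.

no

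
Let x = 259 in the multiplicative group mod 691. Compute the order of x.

115

The order of 259 must divide p − 1 = 690 = 2 · 3 · 5 · 23.
Divisors: 1, 2, 3, 5, 6, 10, 15, 23, 30, 46, 69, 115, 138, 230, 345, 690.
Check each in increasing order: 259^1 ≡ 259;  259^2 ≡ 54;  259^3 ≡ 166;  259^5 ≡ 672;  259^6 ≡ 607;  259^10 ≡ 361;  259^15 ≡ 51;  259^23 ≡ 149;  259^30 ≡ 528;  259^46 ≡ 89;  259^69 ≡ 132;  259^115 ≡ 1.
Smallest exponent giving 1 is 115.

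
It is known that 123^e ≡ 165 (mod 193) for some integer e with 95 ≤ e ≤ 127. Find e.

100

Compute 123^95 mod 193 = 91, then multiply by 123 repeatedly:
  123^95=91  123^96=192  123^97=70  123^98=118  123^99=39
  123^100=165
Found 165 at exponent 100.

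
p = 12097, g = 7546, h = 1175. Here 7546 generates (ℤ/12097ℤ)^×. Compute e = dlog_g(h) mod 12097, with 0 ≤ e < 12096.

Baby-step giant-step with m = ceil(sqrt(12096)) = 110.
Baby table (7546^j mod 12097 for j=0..109):
  0:1  1:7546  2:1537  3:9276  4:3454  5:6946  6:10312  7:6448
  8:2474  9:3133  10:4080  11:815  12:4714  13:6664  14:11412  15:8506
  16:11691  17:8962  18:5022  19:8208  20:928  21:10622  22:10987  23:7161
  24:11704  25:10284  26:809  27:7826  28:9539  29:4144  30:11976  31:6306
  32:7575  33:2625  34:5461  35:6324  36:10336  37:6097  38:3071  39:8011
  40:2297  41:10258  42:10262  43:4155  44:10303  45:11116  46:738  47:4328
  48:9285  49:10883  50:8682  51:9117  52:1243  53:4503  54:11262  55:1627
  56:10984  57:8717  58:7093  59:6650  60:2544  61:11182  62:2797  63:8994
  64:4554  65:9004  66:7432  67:180  68:3416  69:10526  70:294  71:4773
  72:4289  73:5319  74:11425  75:9828  76:7478  77:8580  78:1536  79:1730
  80:1917  81:9767  82:6858  83:11599  84:4259  85:8782  86:1606  87:9779
  88:634  89:5849  90:6698  91:1842  92:279  93:456  94:5428  95:11343
  96:8003  97:2414  98:10059  99:8636  100:717  101:3123  102:1202  103:9639
  104:8730  105:8415  106:2437  107:2162  108:7696  109:8416
Giant step factor: 7546^(-110) ≡ 3050 (mod 12097).
Scan 1175·3050^i mod 12097 for i = 0, 1, …:
  i=0: 1175   i=1: 3038   i=2: 11695   i=3: 7794
  i=4: 1095   i=5: 978   i=6: 7038   i=7: 5822
  i=8: 10801   i=9: 2919     …   i=47: 4802
  i=48: 8730
Match at i=48, j=104: e = 48·110 + 104 = 5384.

5384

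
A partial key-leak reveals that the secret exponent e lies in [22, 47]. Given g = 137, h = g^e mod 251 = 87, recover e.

41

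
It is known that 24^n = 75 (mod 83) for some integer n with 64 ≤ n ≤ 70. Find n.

Compute 24^64 mod 83 = 75, then multiply by 24 repeatedly:
  24^64=75
Found 75 at exponent 64.

64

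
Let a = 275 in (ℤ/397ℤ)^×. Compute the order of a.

198

The order of 275 must divide p − 1 = 396 = 2^2 · 3^2 · 11.
Divisors: 1, 2, 3, 4, 6, 9, 11, 12, 18, 22, 33, 36, 44, 66, 99, 132, 198, 396.
Check each in increasing order: 275^1 ≡ 275;  275^2 ≡ 195;  275^3 ≡ 30;  275^4 ≡ 310;  275^6 ≡ 106;  275^9 ≡ 4;  275^11 ≡ 383;  275^12 ≡ 120;  275^18 ≡ 16;  275^22 ≡ 196;  275^33 ≡ 35;  275^36 ≡ 256;  275^44 ≡ 304;  275^66 ≡ 34;  275^99 ≡ 396;  275^132 ≡ 362;  275^198 ≡ 1.
Smallest exponent giving 1 is 198.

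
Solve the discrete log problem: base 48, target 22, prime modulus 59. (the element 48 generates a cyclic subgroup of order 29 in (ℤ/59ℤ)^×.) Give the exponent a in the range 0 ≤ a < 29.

Successive powers of 48 modulo 59:
  48^0=1  48^1=48  48^2=3  48^3=26  48^4=9  48^5=19
  48^6=27  48^7=57  48^8=22
So 48^8 ≡ 22 (mod 59), giving a = 8.

8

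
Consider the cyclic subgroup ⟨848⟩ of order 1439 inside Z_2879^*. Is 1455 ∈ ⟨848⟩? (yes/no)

yes

1455 ∈ ⟨848⟩ iff 1455^1439 ≡ 1 (mod 2879), since |⟨848⟩| = 1439.
1455^1439 mod 2879 = 1.
Since 1 = 1, 1455 lies in the subgroup.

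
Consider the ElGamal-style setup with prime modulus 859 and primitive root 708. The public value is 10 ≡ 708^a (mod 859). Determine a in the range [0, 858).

759

Baby-step giant-step with m = ceil(sqrt(858)) = 30.
Baby table (708^j mod 859 for j=0..29):
  0:1  1:708  2:467  3:780  4:762  5:44  6:228  7:791
  8:819  9:27  10:218  11:583  12:444  13:817  14:329  15:143
  16:741  17:638  18:729  19:732  20:279  21:821  22:584  23:293
  24:425  25:250  26:46  27:785  28:7  29:661
Giant step factor: 708^(-30) ≡ 36 (mod 859).
Scan 10·36^i mod 859 for i = 0, 1, …:
  i=0: 10   i=1: 360   i=2: 75   i=3: 123
  i=4: 133   i=5: 493   i=6: 568   i=7: 691
  i=8: 824   i=9: 458     …   i=24: 645
  i=25: 27
Match at i=25, j=9: a = 25·30 + 9 = 759.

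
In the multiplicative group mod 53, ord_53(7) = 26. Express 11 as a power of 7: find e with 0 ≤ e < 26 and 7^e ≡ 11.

Successive powers of 7 modulo 53:
  7^0=1  7^1=7  7^2=49  7^3=25  7^4=16  7^5=6
  7^6=42  7^7=29  7^8=44  7^9=43  7^10=36  7^11=40
  7^12=15  7^13=52  7^14=46  7^15=4  7^16=28  7^17=37
  7^18=47  7^19=11
So 7^19 ≡ 11 (mod 53), giving e = 19.

19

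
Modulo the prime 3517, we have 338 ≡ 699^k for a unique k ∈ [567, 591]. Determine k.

Compute 699^567 mod 3517 = 3438, then multiply by 699 repeatedly:
  699^567=3438  699^568=1051  699^569=3113  699^570=2481  699^571=338
Found 338 at exponent 571.

571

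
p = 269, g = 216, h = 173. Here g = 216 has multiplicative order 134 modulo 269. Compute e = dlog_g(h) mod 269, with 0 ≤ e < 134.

4

Baby-step giant-step with m = ceil(sqrt(134)) = 12.
Baby table (216^j mod 269 for j=0..11):
  0:1  1:216  2:119  3:149  4:173  5:246  6:143  7:222
  8:70  9:56  10:260  11:208
Giant step factor: 216^(-12) ≡ 54 (mod 269).
Scan 173·54^i mod 269 for i = 0, 1, …:
  i=0: 173
Match at i=0, j=4: e = 0·12 + 4 = 4.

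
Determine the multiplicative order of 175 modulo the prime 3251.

1625

The order of 175 must divide p − 1 = 3250 = 2 · 5^3 · 13.
Divisors: 1, 2, 5, 10, 13, 25, 26, 50, 65, 125, 130, 250, 325, 650, 1625, 3250.
Check each in increasing order: 175^1 ≡ 175;  175^2 ≡ 1366;  175^5 ≡ 2107;  175^10 ≡ 1834;  175^13 ≡ 844;  175^25 ≡ 1544;  175^26 ≡ 367;  175^50 ≡ 953;  175^65 ≡ 3050;  175^125 ≡ 1360;  175^130 ≡ 1389;  175^250 ≡ 3032;  175^325 ≡ 2014;  175^650 ≡ 2199;  175^1625 ≡ 1.
Smallest exponent giving 1 is 1625.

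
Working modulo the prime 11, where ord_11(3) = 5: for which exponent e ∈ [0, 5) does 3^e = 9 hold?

Successive powers of 3 modulo 11:
  3^0=1  3^1=3  3^2=9
So 3^2 ≡ 9 (mod 11), giving e = 2.

2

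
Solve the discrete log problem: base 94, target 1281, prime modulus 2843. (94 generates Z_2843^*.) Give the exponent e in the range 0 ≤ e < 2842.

Baby-step giant-step with m = ceil(sqrt(2842)) = 54.
Baby table (94^j mod 2843 for j=0..53):
  0:1  1:94  2:307  3:428  4:430  5:618  6:1232  7:2088
  8:105  9:1341  10:962  11:2295  12:2505  13:2344  14:1425  15:329
  16:2496  17:1498  18:1505  19:2163  20:1469  21:1622  22:1789  23:429
  24:524  25:925  26:1660  27:2518  28:723  29:2573  30:207  31:2400
  32:1003  33:463  34:877  35:2834  36:1997  37:80  38:1834  39:1816
  40:124  41:284  42:1109  43:1898  44:2146  45:2714  46:2089  47:199
  48:1648  49:1390  50:2725  51:280  52:733  53:670
Giant step factor: 94^(-54) ≡ 452 (mod 2843).
Scan 1281·452^i mod 2843 for i = 0, 1, …:
  i=0: 1281   i=1: 1883   i=2: 1059   i=3: 1044
  i=4: 2793   i=5: 144   i=6: 2542   i=7: 412
  i=8: 1429   i=9: 547     …   i=50: 434
  i=51: 1
Match at i=51, j=0: e = 51·54 + 0 = 2754.

2754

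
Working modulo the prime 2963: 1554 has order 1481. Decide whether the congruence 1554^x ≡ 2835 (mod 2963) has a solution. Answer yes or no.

2835 ∈ ⟨1554⟩ iff 2835^1481 ≡ 1 (mod 2963), since |⟨1554⟩| = 1481.
2835^1481 mod 2963 = 1.
Since 1 = 1, 2835 lies in the subgroup.

yes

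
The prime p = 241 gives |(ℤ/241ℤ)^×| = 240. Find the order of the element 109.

240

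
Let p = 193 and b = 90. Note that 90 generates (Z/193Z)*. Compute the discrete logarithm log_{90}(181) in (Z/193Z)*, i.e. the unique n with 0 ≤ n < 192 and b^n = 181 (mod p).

40

Baby-step giant-step with m = ceil(sqrt(192)) = 14.
Baby table (90^j mod 193 for j=0..13):
  0:1  1:90  2:187  3:39  4:36  5:152  6:170  7:53
  8:138  9:68  10:137  11:171  12:143  13:132
Giant step factor: 90^(-14) ≡ 92 (mod 193).
Scan 181·92^i mod 193 for i = 0, 1, …:
  i=0: 181   i=1: 54   i=2: 143
Match at i=2, j=12: n = 2·14 + 12 = 40.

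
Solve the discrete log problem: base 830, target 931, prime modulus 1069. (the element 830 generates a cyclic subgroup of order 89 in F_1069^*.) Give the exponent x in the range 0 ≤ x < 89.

62

Baby-step giant-step with m = ceil(sqrt(89)) = 10.
Baby table (830^j mod 1069 for j=0..9):
  0:1  1:830  2:464  3:280  4:427  5:571  6:363  7:901
  8:599  9:85
Giant step factor: 830^(-10) ≡ 267 (mod 1069).
Scan 931·267^i mod 1069 for i = 0, 1, …:
  i=0: 931   i=1: 569   i=2: 125   i=3: 236
  i=4: 1010   i=5: 282   i=6: 464
Match at i=6, j=2: x = 6·10 + 2 = 62.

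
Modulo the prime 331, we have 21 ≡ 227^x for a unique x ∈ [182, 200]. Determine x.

184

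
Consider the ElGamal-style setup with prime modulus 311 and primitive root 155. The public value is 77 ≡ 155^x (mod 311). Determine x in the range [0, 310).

Baby-step giant-step with m = ceil(sqrt(310)) = 18.
Baby table (155^j mod 311 for j=0..17):
  0:1  1:155  2:78  3:272  4:175  5:68  6:277  7:17
  8:147  9:82  10:270  11:176  12:223  13:44  14:289  15:11
  16:150  17:236
Giant step factor: 155^(-18) ≡ 282 (mod 311).
Scan 77·282^i mod 311 for i = 0, 1, …:
  i=0: 77   i=1: 255   i=2: 69   i=3: 176
Match at i=3, j=11: x = 3·18 + 11 = 65.

65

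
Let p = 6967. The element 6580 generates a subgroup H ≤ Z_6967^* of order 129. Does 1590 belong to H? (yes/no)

1590 ∈ ⟨6580⟩ iff 1590^129 ≡ 1 (mod 6967), since |⟨6580⟩| = 129.
1590^129 mod 6967 = 1.
Since 1 = 1, 1590 lies in the subgroup.

yes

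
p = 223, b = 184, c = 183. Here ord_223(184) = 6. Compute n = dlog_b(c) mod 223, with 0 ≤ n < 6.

2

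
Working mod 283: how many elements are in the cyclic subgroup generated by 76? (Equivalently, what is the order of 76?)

94

The order of 76 must divide p − 1 = 282 = 2 · 3 · 47.
Divisors: 1, 2, 3, 6, 47, 94, 141, 282.
Check each in increasing order: 76^1 ≡ 76;  76^2 ≡ 116;  76^3 ≡ 43;  76^6 ≡ 151;  76^47 ≡ 282;  76^94 ≡ 1.
Smallest exponent giving 1 is 94.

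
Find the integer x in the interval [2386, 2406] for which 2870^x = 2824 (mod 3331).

2394

Compute 2870^2386 mod 3331 = 68, then multiply by 2870 repeatedly:
  2870^2386=68  2870^2387=1962  2870^2388=1550  2870^2389=1615  2870^2390=1629
  2870^2391=1837  2870^2392=2548  2870^2393=1215  2870^2394=2824
Found 2824 at exponent 2394.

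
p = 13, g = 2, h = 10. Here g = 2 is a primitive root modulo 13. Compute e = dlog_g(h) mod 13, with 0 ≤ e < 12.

10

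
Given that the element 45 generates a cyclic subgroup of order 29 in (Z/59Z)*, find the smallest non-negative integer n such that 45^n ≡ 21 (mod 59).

Successive powers of 45 modulo 59:
  45^0=1  45^1=45  45^2=19  45^3=29  45^4=7  45^5=20
  45^6=15  45^7=26  45^8=49  45^9=22  45^10=46  45^11=5
  45^12=48  45^13=36  45^14=27  45^15=35  45^16=41  45^17=16
  45^18=12  45^19=9  45^20=51  45^21=53  45^22=25  45^23=4
  45^24=3  45^25=17  45^26=57  45^27=28  45^28=21
So 45^28 ≡ 21 (mod 59), giving n = 28.

28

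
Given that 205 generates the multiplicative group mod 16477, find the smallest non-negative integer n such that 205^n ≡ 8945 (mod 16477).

13798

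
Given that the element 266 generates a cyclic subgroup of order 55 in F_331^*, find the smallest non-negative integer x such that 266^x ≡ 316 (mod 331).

Baby-step giant-step with m = ceil(sqrt(55)) = 8.
Baby table (266^j mod 331 for j=0..7):
  0:1  1:266  2:253  3:105  4:126  5:85  6:102  7:321
Giant step factor: 266^(-8) ≡ 193 (mod 331).
Scan 316·193^i mod 331 for i = 0, 1, …:
  i=0: 316   i=1: 84   i=2: 324   i=3: 304
  i=4: 85
Match at i=4, j=5: x = 4·8 + 5 = 37.

37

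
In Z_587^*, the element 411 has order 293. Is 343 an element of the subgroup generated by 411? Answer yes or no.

yes

343 ∈ ⟨411⟩ iff 343^293 ≡ 1 (mod 587), since |⟨411⟩| = 293.
343^293 mod 587 = 1.
Since 1 = 1, 343 lies in the subgroup.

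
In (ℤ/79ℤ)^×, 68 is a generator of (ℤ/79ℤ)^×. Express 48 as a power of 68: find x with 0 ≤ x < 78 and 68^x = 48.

Baby-step giant-step with m = ceil(sqrt(78)) = 9.
Baby table (68^j mod 79 for j=0..8):
  0:1  1:68  2:42  3:12  4:26  5:30  6:65  7:75
  8:44
Giant step factor: 68^(-9) ≡ 71 (mod 79).
Scan 48·71^i mod 79 for i = 0, 1, …:
  i=0: 48   i=1: 11   i=2: 70   i=3: 72
  i=4: 56   i=5: 26
Match at i=5, j=4: x = 5·9 + 4 = 49.

49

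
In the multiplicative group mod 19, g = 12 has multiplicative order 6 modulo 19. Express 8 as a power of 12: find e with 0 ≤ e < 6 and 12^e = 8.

Successive powers of 12 modulo 19:
  12^0=1  12^1=12  12^2=11  12^3=18  12^4=7  12^5=8
So 12^5 ≡ 8 (mod 19), giving e = 5.

5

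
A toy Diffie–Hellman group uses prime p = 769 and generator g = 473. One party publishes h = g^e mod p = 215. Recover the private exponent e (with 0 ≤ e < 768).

Baby-step giant-step with m = ceil(sqrt(768)) = 28.
Baby table (473^j mod 769 for j=0..27):
  0:1  1:473  2:719  3:189  4:193  5:547  6:347  7:334
  8:337  9:218  10:68  11:635  12:445  13:548  14:51  15:284
  16:526  17:411  18:615  19:213  20:10  21:116  22:269  23:352
  24:392  25:87  26:394  27:264
Giant step factor: 473^(-28) ≡ 735 (mod 769).
Scan 215·735^i mod 769 for i = 0, 1, …:
  i=0: 215   i=1: 380   i=2: 153   i=3: 181
  i=4: 767   i=5: 68
Match at i=5, j=10: e = 5·28 + 10 = 150.

150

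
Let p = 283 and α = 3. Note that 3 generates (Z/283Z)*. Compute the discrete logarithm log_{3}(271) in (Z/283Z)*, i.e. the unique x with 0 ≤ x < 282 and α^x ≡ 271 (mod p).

178

Baby-step giant-step with m = ceil(sqrt(282)) = 17.
Baby table (3^j mod 283 for j=0..16):
  0:1  1:3  2:9  3:27  4:81  5:243  6:163  7:206
  8:52  9:156  10:185  11:272  12:250  13:184  14:269  15:241
  16:157
Giant step factor: 3^(-17) ≡ 140 (mod 283).
Scan 271·140^i mod 283 for i = 0, 1, …:
  i=0: 271   i=1: 18   i=2: 256   i=3: 182
  i=4: 10   i=5: 268   i=6: 164   i=7: 37
  i=8: 86   i=9: 154   i=10: 52
Match at i=10, j=8: x = 10·17 + 8 = 178.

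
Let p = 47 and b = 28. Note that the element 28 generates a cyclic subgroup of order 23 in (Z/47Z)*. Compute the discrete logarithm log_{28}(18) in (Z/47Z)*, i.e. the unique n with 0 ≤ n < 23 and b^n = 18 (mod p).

11

Successive powers of 28 modulo 47:
  28^0=1  28^1=28  28^2=32  28^3=3  28^4=37  28^5=2
  28^6=9  28^7=17  28^8=6  28^9=27  28^10=4  28^11=18
So 28^11 ≡ 18 (mod 47), giving n = 11.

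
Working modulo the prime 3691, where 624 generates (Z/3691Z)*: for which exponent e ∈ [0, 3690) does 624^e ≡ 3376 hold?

3556

Baby-step giant-step with m = ceil(sqrt(3690)) = 61.
Baby table (624^j mod 3691 for j=0..60):
  0:1  1:624  2:1821  3:3167  4:1523  5:1765  6:1442  7:2895
  8:1581  9:1047  10:21  11:2031  12:1331  13:69  14:2455  15:155
  16:754  17:1739  18:3673  19:3532  20:441  21:2050  22:2114  23:1449
  24:3572  25:3255  26:1070  27:3300  28:3313  29:352  30:1879  31:2449
  32:102  33:901  34:1192  35:1917  36:324  37:2862  38:3135  39:10
  40:2549  41:3446  42:2142  43:466  44:2886  45:3347  46:3113  47:1046
  48:3088  49:210  50:1855  51:2237  52:690  53:2404  54:1550  55:158
  56:2626  57:3511  58:2101  59:719  60:2045
Giant step factor: 624^(-61) ≡ 2638 (mod 3691).
Scan 3376·2638^i mod 3691 for i = 0, 1, …:
  i=0: 3376   i=1: 3196   i=2: 804   i=3: 2318
  i=4: 2588   i=5: 2485   i=6: 214   i=7: 3500
  i=8: 1809   i=9: 3370     …   i=57: 3344
  i=58: 3673
Match at i=58, j=18: e = 58·61 + 18 = 3556.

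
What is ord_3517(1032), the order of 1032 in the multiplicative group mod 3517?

1758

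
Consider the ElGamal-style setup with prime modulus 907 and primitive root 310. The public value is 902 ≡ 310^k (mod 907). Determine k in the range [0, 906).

Baby-step giant-step with m = ceil(sqrt(906)) = 31.
Baby table (310^j mod 907 for j=0..30):
  0:1  1:310  2:865  3:585  4:857  5:826  6:286  7:681
  8:686  9:422  10:212  11:416  12:166  13:668  14:284  15:61
  16:770  17:159  18:312  19:578  20:501  21:213  22:726  23:124
  24:346  25:234  26:887  27:149  28:840  29:91  30:93
Giant step factor: 310^(-31) ≡ 547 (mod 907).
Scan 902·547^i mod 907 for i = 0, 1, …:
  i=0: 902   i=1: 893   i=2: 505   i=3: 507
  i=4: 694   i=5: 492   i=6: 652   i=7: 193
  i=8: 359   i=9: 461     …   i=18: 669
  i=19: 422
Match at i=19, j=9: k = 19·31 + 9 = 598.

598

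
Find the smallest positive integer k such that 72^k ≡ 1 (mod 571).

570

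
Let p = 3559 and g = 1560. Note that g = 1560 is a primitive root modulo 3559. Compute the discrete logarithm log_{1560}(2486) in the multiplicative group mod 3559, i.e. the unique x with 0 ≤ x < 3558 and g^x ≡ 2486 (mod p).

3482

Baby-step giant-step with m = ceil(sqrt(3558)) = 60.
Baby table (1560^j mod 3559 for j=0..59):
  0:1  1:1560  2:2803  3:2228  4:2096  5:2598  6:2738  7:480
  8:1410  9:138  10:1740  11:2442  12:1390  13:969  14:2624  15:590
  16:2178  17:2394  18:1249  19:1667  20:2450  21:3193  22:2039  23:2653
  24:3122  25:1608  26:2944  27:1530  28:2270  29:3554  30:2877  31:221
  32:3096  33:197  34:1246  35:546  36:1159  37:68  38:2869  39:1977
  40:2026  41:168  42:2273  43:1116  44:609  45:3346  46:2266  47:873
  48:2342  49:1986  50:1830  51:482  52:971  53:2185  54:2637  55:3075
  56:3027  57:2886  58:25  59:3410
Giant step factor: 1560^(-60) ≡ 1269 (mod 3559).
Scan 2486·1269^i mod 3559 for i = 0, 1, …:
  i=0: 2486   i=1: 1460   i=2: 2060   i=3: 1834
  i=4: 3319   i=5: 1514   i=6: 2965   i=7: 722
  i=8: 1555   i=9: 1609     …   i=57: 2574
  i=58: 2803
Match at i=58, j=2: x = 58·60 + 2 = 3482.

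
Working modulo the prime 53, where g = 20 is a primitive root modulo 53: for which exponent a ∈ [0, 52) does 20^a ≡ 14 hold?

Baby-step giant-step with m = ceil(sqrt(52)) = 8.
Baby table (20^j mod 53 for j=0..7):
  0:1  1:20  2:29  3:50  4:46  5:19  6:9  7:21
Giant step factor: 20^(-8) ≡ 13 (mod 53).
Scan 14·13^i mod 53 for i = 0, 1, …:
  i=0: 14   i=1: 23   i=2: 34   i=3: 18
  i=4: 22   i=5: 21
Match at i=5, j=7: a = 5·8 + 7 = 47.

47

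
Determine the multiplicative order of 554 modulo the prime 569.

The order of 554 must divide p − 1 = 568 = 2^3 · 71.
Divisors: 1, 2, 4, 8, 71, 142, 284, 568.
Check each in increasing order: 554^1 ≡ 554;  554^2 ≡ 225;  554^4 ≡ 553;  554^8 ≡ 256;  554^71 ≡ 292;  554^142 ≡ 483;  554^284 ≡ 568;  554^568 ≡ 1.
Smallest exponent giving 1 is 568.

568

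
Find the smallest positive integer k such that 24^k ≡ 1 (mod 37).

36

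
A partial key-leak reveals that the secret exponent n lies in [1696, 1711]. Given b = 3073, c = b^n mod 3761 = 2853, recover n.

1698

Compute 3073^1696 mod 3761 = 2472, then multiply by 3073 repeatedly:
  3073^1696=2472  3073^1697=2997  3073^1698=2853
Found 2853 at exponent 1698.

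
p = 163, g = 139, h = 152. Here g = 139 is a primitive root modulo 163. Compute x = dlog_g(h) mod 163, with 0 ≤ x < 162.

Baby-step giant-step with m = ceil(sqrt(162)) = 13.
Baby table (139^j mod 163 for j=0..12):
  0:1  1:139  2:87  3:31  4:71  5:89  6:146  7:82
  8:151  9:125  10:97  11:117  12:126
Giant step factor: 139^(-13) ≡ 67 (mod 163).
Scan 152·67^i mod 163 for i = 0, 1, …:
  i=0: 152   i=1: 78   i=2: 10   i=3: 18
  i=4: 65   i=5: 117
Match at i=5, j=11: x = 5·13 + 11 = 76.

76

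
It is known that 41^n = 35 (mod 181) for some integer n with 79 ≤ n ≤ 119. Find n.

117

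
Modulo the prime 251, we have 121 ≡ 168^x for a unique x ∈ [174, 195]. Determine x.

188

Compute 168^174 mod 251 = 153, then multiply by 168 repeatedly:
  168^174=153  168^175=102  168^176=68  168^177=129  168^178=86
  168^179=141  168^180=94  168^181=230  168^182=237  168^183=158
  168^184=189  168^185=126  168^186=84  168^187=56  168^188=121
Found 121 at exponent 188.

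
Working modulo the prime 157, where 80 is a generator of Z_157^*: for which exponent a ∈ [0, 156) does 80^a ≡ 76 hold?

46

Baby-step giant-step with m = ceil(sqrt(156)) = 13.
Baby table (80^j mod 157 for j=0..12):
  0:1  1:80  2:120  3:23  4:113  5:91  6:58  7:87
  8:52  9:78  10:117  11:97  12:67
Giant step factor: 80^(-13) ≡ 50 (mod 157).
Scan 76·50^i mod 157 for i = 0, 1, …:
  i=0: 76   i=1: 32   i=2: 30   i=3: 87
Match at i=3, j=7: a = 3·13 + 7 = 46.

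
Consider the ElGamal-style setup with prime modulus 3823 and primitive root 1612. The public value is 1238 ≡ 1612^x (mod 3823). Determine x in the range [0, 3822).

2453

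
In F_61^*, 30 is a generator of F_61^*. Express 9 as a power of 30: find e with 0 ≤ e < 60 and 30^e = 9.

Baby-step giant-step with m = ceil(sqrt(60)) = 8.
Baby table (30^j mod 61 for j=0..7):
  0:1  1:30  2:46  3:38  4:42  5:40  6:41  7:10
Giant step factor: 30^(-8) ≡ 12 (mod 61).
Scan 9·12^i mod 61 for i = 0, 1, …:
  i=0: 9   i=1: 47   i=2: 15   i=3: 58
  i=4: 25   i=5: 56   i=6: 1
Match at i=6, j=0: e = 6·8 + 0 = 48.

48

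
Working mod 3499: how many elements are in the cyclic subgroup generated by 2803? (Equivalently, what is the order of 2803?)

The order of 2803 must divide p − 1 = 3498 = 2 · 3 · 11 · 53.
Divisors: 1, 2, 3, 6, 11, 22, 33, 53, 66, 106, 159, 318, 583, 1166, 1749, 3498.
Check each in increasing order: 2803^1 ≡ 2803;  2803^2 ≡ 1554;  2803^3 ≡ 3106;  2803^6 ≡ 493;  2803^11 ≡ 3004;  2803^22 ≡ 95;  2803^33 ≡ 1961;  2803^53 ≡ 2036;  2803^66 ≡ 120;  2803^106 ≡ 2480;  2803^159 ≡ 223;  2803^318 ≡ 743;  2803^583 ≡ 156;  2803^1166 ≡ 3342;  2803^1749 ≡ 1.
Smallest exponent giving 1 is 1749.

1749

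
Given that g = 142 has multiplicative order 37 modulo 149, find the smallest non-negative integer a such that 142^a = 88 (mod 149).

Successive powers of 142 modulo 149:
  142^0=1  142^1=142  142^2=49  142^3=104  142^4=17  142^5=30
  142^6=88
So 142^6 ≡ 88 (mod 149), giving a = 6.

6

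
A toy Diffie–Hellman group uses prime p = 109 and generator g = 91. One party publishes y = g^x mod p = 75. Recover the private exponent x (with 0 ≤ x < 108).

12

Baby-step giant-step with m = ceil(sqrt(108)) = 11.
Baby table (91^j mod 109 for j=0..10):
  0:1  1:91  2:106  3:54  4:9  5:56  6:82  7:50
  8:81  9:68  10:84
Giant step factor: 91^(-11) ≡ 39 (mod 109).
Scan 75·39^i mod 109 for i = 0, 1, …:
  i=0: 75   i=1: 91
Match at i=1, j=1: x = 1·11 + 1 = 12.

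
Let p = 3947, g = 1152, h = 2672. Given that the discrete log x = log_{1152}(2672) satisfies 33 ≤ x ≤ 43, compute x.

34

Compute 1152^33 mod 3947 = 1921, then multiply by 1152 repeatedly:
  1152^33=1921  1152^34=2672
Found 2672 at exponent 34.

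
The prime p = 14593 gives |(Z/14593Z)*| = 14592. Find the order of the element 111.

14592

The order of 111 must divide p − 1 = 14592 = 2^8 · 3 · 19.
Divisors: 1, 2, 3, 4, 6, 8, 12, 16, 19, 24, 32, 38, 48, 57, 64, 76, 96, 114, 128, 152, 192, 228, 256, 304, 384, 456, 608, 768, 912, 1216, 1824, 2432, 3648, 4864, 7296, 14592.
Check each in increasing order: 111^1 ≡ 111;  111^2 ≡ 12321;  111^3 ≡ 10482;  111^4 ≡ 10655;  111^6 ≡ 1627;  111^8 ≡ 10078;  111^12 ≡ 5796;  111^16 ≡ 13397;  111^19 ≡ 13508;  111^24 ≡ 530;  111^32 ≡ 302;  111^38 ≡ 9785;  111^48 ≡ 3633;  111^57 ≡ 6979;  111^64 ≡ 3646;  111^76 ≡ 1552;  111^96 ≡ 6617;  111^114 ≡ 9600;  111^128 ≡ 13686;  111^152 ≡ 859;  111^192 ≡ 5689;  111^228 ≡ 5205;  111^256 ≡ 5441;  111^304 ≡ 8231;  111^384 ≡ 12040;  111^456 ≡ 7417;  111^608 ≡ 8655;  111^768 ≡ 9331;  111^912 ≡ 10872;  111^1216 ≡ 3156;  111^1824 ≡ 11677;  111^2432 ≡ 7910;  111^3648 ≡ 9930;  111^4864 ≡ 7909;  111^7296 ≡ 14592;  111^14592 ≡ 1.
Smallest exponent giving 1 is 14592.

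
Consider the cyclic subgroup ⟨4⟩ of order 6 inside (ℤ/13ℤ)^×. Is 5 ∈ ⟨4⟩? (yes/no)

no

⟨4⟩ has order 6; its elements mod 13 are {1, 3, 4, 9, 10, 12}.
5 is not in this set.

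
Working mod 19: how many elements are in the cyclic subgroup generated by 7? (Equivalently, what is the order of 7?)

The order of 7 must divide p − 1 = 18 = 2 · 3^2.
Divisors: 1, 2, 3, 6, 9, 18.
Check each in increasing order: 7^1 ≡ 7;  7^2 ≡ 11;  7^3 ≡ 1.
Smallest exponent giving 1 is 3.

3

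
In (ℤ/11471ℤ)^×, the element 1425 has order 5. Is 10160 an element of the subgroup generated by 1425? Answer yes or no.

10160 ∈ ⟨1425⟩ iff 10160^5 ≡ 1 (mod 11471), since |⟨1425⟩| = 5.
10160^5 mod 11471 = 10361.
Since 10361 ≠ 1, 10160 does not lie in the subgroup.

no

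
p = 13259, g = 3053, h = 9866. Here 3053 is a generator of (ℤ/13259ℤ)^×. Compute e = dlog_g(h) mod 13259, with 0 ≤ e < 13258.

7311

Baby-step giant-step with m = ceil(sqrt(13258)) = 116.
Baby table (3053^j mod 13259 for j=0..115):
  0:1  1:3053  2:12991  3:3854  4:5529  5:1330  6:3236  7:1553
  8:7846  9:8084  10:5453  11:7964  12:10345  13:347  14:11930  15:13076
  16:11438  17:9267  18:10704  19:9136  20:8531  21:4467  22:7499  23:9413
  24:5636  25:9785  26:1078  27:2902  28:2794  29:4545  30:6971  31:1768
  32:1291  33:3500  34:12005  35:3389  36:4597  37:6619  38:1091  39:2814
  40:12569  41:1611  42:12553  43:5799  44:3582  45:10430  46:7931  47:2409
  48:9191  49:4079  50:2986  51:7325  52:8551  53:12491  54:2139  55:6939
  56:10144  57:9867  58:12762  59:7444  60:606  61:7117  62:9959  63:1940
  64:9306  65:10440  66:11943  67:12988  68:7954  69:6333  70:3027  71:13167
  72:10822  73:11397  74:3425  75:8433  76:10230  77:7245  78:2973  79:7413
  80:12035  81:2166  82:9816  83:2908  84:7853  85:2937  86:3577  87:8424
  88:9271  89:9657  90:8064  91:10688  92:65  93:12819  94:9098  95:11848
  96:1392  97:6896  98:11455  99:8132  100:6148  101:8359  102:9711  103:559
  104:9475  105:9296  106:6428  107:1364  108:966  109:5700  110:6292  111:10444
  112:10896  113:11916  114:10111  115:1931
Giant step factor: 3053^(-116) ≡ 2729 (mod 13259).
Scan 9866·2729^i mod 13259 for i = 0, 1, …:
  i=0: 9866   i=1: 8544   i=2: 7254   i=3: 479
  i=4: 7809   i=5: 3548   i=6: 3422   i=7: 4302
  i=8: 5943   i=9: 2690     …   i=62: 3004
  i=63: 3854
Match at i=63, j=3: e = 63·116 + 3 = 7311.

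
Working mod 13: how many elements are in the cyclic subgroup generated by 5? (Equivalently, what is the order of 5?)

4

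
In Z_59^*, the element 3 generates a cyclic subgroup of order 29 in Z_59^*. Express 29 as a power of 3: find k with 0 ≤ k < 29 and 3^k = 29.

Successive powers of 3 modulo 59:
  3^0=1  3^1=3  3^2=9  3^3=27  3^4=22  3^5=7
  3^6=21  3^7=4  3^8=12  3^9=36  3^10=49  3^11=29
So 3^11 ≡ 29 (mod 59), giving k = 11.

11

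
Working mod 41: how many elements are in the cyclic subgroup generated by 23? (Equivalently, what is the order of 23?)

10

The order of 23 must divide p − 1 = 40 = 2^3 · 5.
Divisors: 1, 2, 4, 5, 8, 10, 20, 40.
Check each in increasing order: 23^1 ≡ 23;  23^2 ≡ 37;  23^4 ≡ 16;  23^5 ≡ 40;  23^8 ≡ 10;  23^10 ≡ 1.
Smallest exponent giving 1 is 10.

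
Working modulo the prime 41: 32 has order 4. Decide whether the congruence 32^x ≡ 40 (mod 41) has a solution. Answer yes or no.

⟨32⟩ has order 4; its elements mod 41 are {1, 9, 32, 40}.
40 is in this set.

yes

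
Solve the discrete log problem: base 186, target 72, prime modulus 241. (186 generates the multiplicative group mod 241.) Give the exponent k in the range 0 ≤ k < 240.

Baby-step giant-step with m = ceil(sqrt(240)) = 16.
Baby table (186^j mod 241 for j=0..15):
  0:1  1:186  2:133  3:156  4:96  5:22  6:236  7:34
  8:58  9:184  10:2  11:131  12:25  13:71  14:192  15:44
Giant step factor: 186^(-16) ≡ 24 (mod 241).
Scan 72·24^i mod 241 for i = 0, 1, …:
  i=0: 72   i=1: 41   i=2: 20   i=3: 239
  i=4: 193   i=5: 53   i=6: 67   i=7: 162
  i=8: 32   i=9: 45   i=10: 116   i=11: 133
Match at i=11, j=2: k = 11·16 + 2 = 178.

178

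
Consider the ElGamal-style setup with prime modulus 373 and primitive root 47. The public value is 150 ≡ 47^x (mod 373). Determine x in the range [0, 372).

175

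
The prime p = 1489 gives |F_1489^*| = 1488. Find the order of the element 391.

248

The order of 391 must divide p − 1 = 1488 = 2^4 · 3 · 31.
Divisors: 1, 2, 3, 4, 6, 8, 12, 16, 24, 31, 48, 62, 93, 124, 186, 248, 372, 496, 744, 1488.
Check each in increasing order: 391^1 ≡ 391;  391^2 ≡ 1003;  391^3 ≡ 566;  391^4 ≡ 934;  391^6 ≡ 221;  391^8 ≡ 1291;  391^12 ≡ 1193;  391^16 ≡ 490;  391^24 ≡ 1254;  391^31 ≡ 397;  391^48 ≡ 132;  391^62 ≡ 1264;  391^93 ≡ 15;  391^124 ≡ 1488;  391^186 ≡ 225;  391^248 ≡ 1.
Smallest exponent giving 1 is 248.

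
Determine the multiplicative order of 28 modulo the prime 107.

The order of 28 must divide p − 1 = 106 = 2 · 53.
Divisors: 1, 2, 53, 106.
Check each in increasing order: 28^1 ≡ 28;  28^2 ≡ 35;  28^53 ≡ 106;  28^106 ≡ 1.
Smallest exponent giving 1 is 106.

106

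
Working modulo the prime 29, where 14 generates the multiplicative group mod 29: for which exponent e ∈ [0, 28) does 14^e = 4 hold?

26

Successive powers of 14 modulo 29:
  14^0=1  14^1=14  14^2=22  14^3=18  14^4=20  14^5=19
  14^6=5  14^7=12  14^8=23  14^9=3  14^10=13  14^11=8
  14^12=25  14^13=2  14^14=28  14^15=15  14^16=7  14^17=11
  14^18=9  14^19=10  14^20=24  14^21=17  14^22=6  14^23=26
  14^24=16  14^25=21  14^26=4
So 14^26 ≡ 4 (mod 29), giving e = 26.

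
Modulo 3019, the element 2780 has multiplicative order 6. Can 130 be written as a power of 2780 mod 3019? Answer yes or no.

no

⟨2780⟩ has order 6; its elements mod 3019 are {1, 239, 240, 2779, 2780, 3018}.
130 is not in this set.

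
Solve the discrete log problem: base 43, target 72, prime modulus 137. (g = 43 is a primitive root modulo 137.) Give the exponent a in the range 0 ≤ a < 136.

48

Baby-step giant-step with m = ceil(sqrt(136)) = 12.
Baby table (43^j mod 137 for j=0..11):
  0:1  1:43  2:68  3:47  4:103  5:45  6:17  7:46
  8:60  9:114  10:107  11:80
Giant step factor: 43^(-12) ≡ 64 (mod 137).
Scan 72·64^i mod 137 for i = 0, 1, …:
  i=0: 72   i=1: 87   i=2: 88   i=3: 15
  i=4: 1
Match at i=4, j=0: a = 4·12 + 0 = 48.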